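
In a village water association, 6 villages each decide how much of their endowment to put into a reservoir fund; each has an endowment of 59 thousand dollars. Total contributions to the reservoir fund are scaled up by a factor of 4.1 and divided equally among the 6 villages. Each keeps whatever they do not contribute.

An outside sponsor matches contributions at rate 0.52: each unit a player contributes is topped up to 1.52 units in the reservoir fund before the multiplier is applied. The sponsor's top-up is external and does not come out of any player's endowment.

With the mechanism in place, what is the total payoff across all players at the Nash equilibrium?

2206.13 thousand dollars

The effective private return per unit is now 4.1 × 1.52 / 6 = 1.0387 > 1, so every player's dominant strategy flips to full contribution.
So the Nash equilibrium is full contribution by all 6; the group earns 4.1 × 1.52 × 354 = 2206.13.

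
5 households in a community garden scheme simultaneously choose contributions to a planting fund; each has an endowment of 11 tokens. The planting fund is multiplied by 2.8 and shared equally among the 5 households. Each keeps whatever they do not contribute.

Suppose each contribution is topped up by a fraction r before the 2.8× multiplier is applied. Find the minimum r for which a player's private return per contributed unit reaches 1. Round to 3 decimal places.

0.786

With matching at rate r, one contributed unit becomes (1 + r) in the planting fund and returns 2.8 × (1 + r) / 5 to the contributor.
Setting this equal to 1: 1 + r = 5/2.8 = 1.7857.
So the minimum matching rate is r = 1.7857 − 1 = 0.786.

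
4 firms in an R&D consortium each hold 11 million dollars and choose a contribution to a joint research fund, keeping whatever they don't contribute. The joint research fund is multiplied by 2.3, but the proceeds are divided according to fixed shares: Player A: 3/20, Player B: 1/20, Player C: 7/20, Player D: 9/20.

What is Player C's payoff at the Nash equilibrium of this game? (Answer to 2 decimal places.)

19.86 million dollars

For player j, contributing a unit is worthwhile iff 2.3 × (j's share) ≥ 1, i.e. iff j's share is at least 0.4348.
Player D alone (share 9/20) is above the threshold, contributing 11; the remaining 3 contribute 0. Total contributed: 11.
Player C keeps 11 and receives 2.3 × 11 × 7/20 = 8.86 from the joint research fund, for a payoff of 19.86.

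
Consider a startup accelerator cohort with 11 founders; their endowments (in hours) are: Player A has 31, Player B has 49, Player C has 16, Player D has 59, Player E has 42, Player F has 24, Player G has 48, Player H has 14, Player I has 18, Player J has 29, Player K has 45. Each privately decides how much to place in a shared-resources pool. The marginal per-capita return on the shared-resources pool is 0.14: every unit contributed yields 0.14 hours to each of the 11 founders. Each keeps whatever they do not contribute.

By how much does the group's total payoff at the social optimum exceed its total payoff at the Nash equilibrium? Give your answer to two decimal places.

The private return per contributed unit is 0.14 < 1 for everyone, so the Nash equilibrium is zero contribution and the group total is Σ E_j = 31 + 49 + 16 + 59 + 42 + 24 + 48 + 14 + 18 + 29 + 45 = 375.
Each contributed unit returns 1.540 to the group, so the social optimum is full contribution by everyone: group total = 1.540 × 375 = 577.50.
Efficiency loss = (1.540 − 1) × 375 = 202.50.

202.50 hours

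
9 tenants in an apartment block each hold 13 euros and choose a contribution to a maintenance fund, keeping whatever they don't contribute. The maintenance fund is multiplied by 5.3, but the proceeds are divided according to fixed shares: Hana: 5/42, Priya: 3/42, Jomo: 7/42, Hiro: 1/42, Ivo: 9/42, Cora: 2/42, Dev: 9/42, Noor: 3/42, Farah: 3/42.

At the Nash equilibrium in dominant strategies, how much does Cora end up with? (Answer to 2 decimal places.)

19.56 euros

A player with share s gets back 5.3·s per unit contributed, so full contribution is dominant for anyone with s > 1/5.3 = 0.1887 and zero contribution is dominant for anyone below.
The shares above 0.1887 belong to Ivo and Dev, contributing 13 each; the remaining 7 contribute 0. Total contributed: 26.
Cora keeps 13 and receives 5.3 × 26 × 2/42 = 6.56 from the maintenance fund, for a payoff of 19.56.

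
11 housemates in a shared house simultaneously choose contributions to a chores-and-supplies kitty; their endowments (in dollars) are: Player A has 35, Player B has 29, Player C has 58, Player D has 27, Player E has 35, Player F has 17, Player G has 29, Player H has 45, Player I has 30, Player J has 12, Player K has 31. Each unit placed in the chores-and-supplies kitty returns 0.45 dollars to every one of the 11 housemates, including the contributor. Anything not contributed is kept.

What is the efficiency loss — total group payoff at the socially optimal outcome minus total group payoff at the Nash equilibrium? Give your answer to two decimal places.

The private return per contributed unit is 0.45 < 1 for everyone, so the Nash equilibrium is zero contribution and the group total is Σ E_j = 35 + 29 + 58 + 27 + 35 + 17 + 29 + 45 + 30 + 12 + 31 = 348.
Each contributed unit returns 4.950 to the group, so the social optimum is full contribution by everyone: group total = 4.950 × 348 = 1722.60.
Efficiency loss = (4.950 − 1) × 348 = 1374.60.

1374.60 dollars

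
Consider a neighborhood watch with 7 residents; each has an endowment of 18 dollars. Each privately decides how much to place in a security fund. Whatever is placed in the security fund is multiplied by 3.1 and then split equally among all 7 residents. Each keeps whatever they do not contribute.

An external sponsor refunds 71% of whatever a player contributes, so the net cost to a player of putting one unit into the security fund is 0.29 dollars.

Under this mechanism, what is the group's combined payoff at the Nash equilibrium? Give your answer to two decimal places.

480.06 dollars

The effective private return per unit is now (3.1/7) / 0.29 = 1.5271 > 1, so every player's dominant strategy flips to full contribution.
At the Nash equilibrium everyone contributes 18. Group total payoff = 7 × (18 × 0.71 + 3.1 × 18) = 480.06.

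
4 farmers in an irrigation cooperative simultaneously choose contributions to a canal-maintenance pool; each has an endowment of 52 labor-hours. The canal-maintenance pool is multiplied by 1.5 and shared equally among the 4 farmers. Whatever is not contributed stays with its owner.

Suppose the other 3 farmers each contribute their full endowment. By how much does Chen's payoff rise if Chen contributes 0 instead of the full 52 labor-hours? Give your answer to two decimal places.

32.50 labor-hours

Switching from a contribution of 52 to 0 lets Chen keep an extra 52 labor-hours, but lowers the canal-maintenance pool by 52, which costs Chen their own share of that drop: 1.5/4 × 52 = 19.50.
Net gain = 52 − 19.50 = 32.50. The private return per contributed unit (0.3750) is below 1, so free-riding is indeed the best response regardless of what the others do.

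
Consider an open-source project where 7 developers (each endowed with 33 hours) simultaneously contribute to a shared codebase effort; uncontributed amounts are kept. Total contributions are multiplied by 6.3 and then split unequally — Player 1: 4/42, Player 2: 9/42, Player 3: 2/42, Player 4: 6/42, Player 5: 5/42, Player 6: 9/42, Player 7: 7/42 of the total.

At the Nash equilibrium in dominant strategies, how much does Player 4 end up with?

122.10 hours

For player j, contributing a unit is worthwhile iff 6.3 × (j's share) ≥ 1, i.e. iff j's share is at least 0.1587.
Player 2, Player 6 and Player 7 are above the threshold, contributing 33 each; the remaining 4 contribute 0. Total contributed: 99.
Player 4 keeps 33 and receives 6.3 × 99 × 6/42 = 89.10 from the shared codebase effort, for a payoff of 122.10.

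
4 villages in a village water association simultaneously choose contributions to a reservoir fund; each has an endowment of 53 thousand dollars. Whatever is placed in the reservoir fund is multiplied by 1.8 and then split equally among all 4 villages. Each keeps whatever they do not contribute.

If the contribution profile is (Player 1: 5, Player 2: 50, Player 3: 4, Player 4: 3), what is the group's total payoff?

261.60 thousand dollars

Total contributed: 5 + 50 + 4 + 3 = 62; total kept: 4 × 53 − 62 = 150.
The reservoir fund pays out 1.8 × 62 = 111.60 in aggregate.
Group total = 150 + 111.60 = 261.60.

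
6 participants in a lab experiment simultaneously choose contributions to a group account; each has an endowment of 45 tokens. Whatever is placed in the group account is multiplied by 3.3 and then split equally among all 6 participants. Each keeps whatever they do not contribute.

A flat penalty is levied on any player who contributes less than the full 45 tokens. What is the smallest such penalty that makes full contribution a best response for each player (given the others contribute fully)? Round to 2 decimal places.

Given the others contribute fully, the best deviation is to contribute 0 (any partial contribution still incurs the fine and gives up units whose private return 0.5500 is below 1).
Deviating from 45 to 0 saves 45 tokens but forfeits the deviator's share of the drop in the group account: 3.3/6 × 45 = 24.75.
So the deviation gain is 45 − 24.75 = 20.25, and the fine must be at least 20.25 tokens to wipe it out.

20.25 tokens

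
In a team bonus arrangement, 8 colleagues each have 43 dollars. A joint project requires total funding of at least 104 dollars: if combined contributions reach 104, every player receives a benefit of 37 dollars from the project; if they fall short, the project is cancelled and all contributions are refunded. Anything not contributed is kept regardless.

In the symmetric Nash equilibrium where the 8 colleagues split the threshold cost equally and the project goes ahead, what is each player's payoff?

67 dollars

Equal share of the threshold: 104/8 = 13.
At this profile no one gains by cutting their contribution: any cut drops the total below 104, the project is cancelled, contributions are refunded, and the deviator ends with 43, which is less than 43 − 13 + 37 = 67. Contributing more than 13 just wastes the excess. So contributing exactly 13 is a best response.
Each player's payoff: 43 − 13 + 37 = 67.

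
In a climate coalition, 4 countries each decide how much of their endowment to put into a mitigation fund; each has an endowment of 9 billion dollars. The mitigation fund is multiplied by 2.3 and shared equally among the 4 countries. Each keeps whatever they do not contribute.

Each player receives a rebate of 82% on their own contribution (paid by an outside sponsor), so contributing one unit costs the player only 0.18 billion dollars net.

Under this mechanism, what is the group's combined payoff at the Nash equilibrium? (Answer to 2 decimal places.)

The effective private return per unit is now (2.3/4) / 0.18 = 3.1944 > 1, so every player's dominant strategy flips to full contribution.
So the Nash equilibrium is full contribution by all 4; the group earns 4 × (9 × 0.82 + 2.3 × 9) = 112.32.

112.32 billion dollars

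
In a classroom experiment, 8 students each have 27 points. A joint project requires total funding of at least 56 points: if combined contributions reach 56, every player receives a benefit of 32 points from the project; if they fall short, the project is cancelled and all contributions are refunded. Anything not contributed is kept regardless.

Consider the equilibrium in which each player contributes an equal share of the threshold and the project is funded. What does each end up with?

Equal share of the threshold: 56/8 = 7.
At this profile no one gains by cutting their contribution: any cut drops the total below 56, the project is cancelled, contributions are refunded, and the deviator ends with 27, which is less than 27 − 7 + 32 = 52. Contributing more than 7 just wastes the excess. So contributing exactly 7 is a best response.
Each player's payoff: 27 − 7 + 32 = 52.

52 points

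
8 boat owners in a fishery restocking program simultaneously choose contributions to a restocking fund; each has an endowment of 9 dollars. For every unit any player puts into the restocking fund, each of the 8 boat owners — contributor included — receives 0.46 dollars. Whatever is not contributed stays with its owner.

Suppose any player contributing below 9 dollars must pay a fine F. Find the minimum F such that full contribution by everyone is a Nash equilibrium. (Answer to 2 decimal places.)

4.86 dollars

Given the others contribute fully, the best deviation is to contribute 0 (any partial contribution still incurs the fine and gives up units whose private return 0.46 is below 1).
Deviating from 9 to 0 saves 9 dollars but forfeits the deviator's share of the drop in the restocking fund: 0.46 × 9 = 4.14.
So the deviation gain is 9 − 4.14 = 4.86, and the fine must be at least 4.86 dollars to wipe it out.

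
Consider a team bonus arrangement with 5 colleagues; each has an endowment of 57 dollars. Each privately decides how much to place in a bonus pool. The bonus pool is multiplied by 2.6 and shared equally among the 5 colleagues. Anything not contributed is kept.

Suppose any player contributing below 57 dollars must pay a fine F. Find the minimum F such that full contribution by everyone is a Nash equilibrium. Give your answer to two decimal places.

Given the others contribute fully, the best deviation is to contribute 0 (any partial contribution still incurs the fine and gives up units whose private return 0.5200 is below 1).
Deviating from 57 to 0 saves 57 dollars but forfeits the deviator's share of the drop in the bonus pool: 2.6/5 × 57 = 29.64.
So the deviation gain is 57 − 29.64 = 27.36, and the fine must be at least 27.36 dollars to wipe it out.

27.36 dollars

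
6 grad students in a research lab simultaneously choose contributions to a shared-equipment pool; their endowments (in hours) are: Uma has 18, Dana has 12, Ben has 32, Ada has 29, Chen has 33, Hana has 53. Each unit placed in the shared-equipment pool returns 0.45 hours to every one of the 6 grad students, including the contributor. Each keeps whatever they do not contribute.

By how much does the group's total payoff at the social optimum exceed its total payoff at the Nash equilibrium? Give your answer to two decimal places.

The private return per contributed unit is 0.45 < 1 for everyone, so the Nash equilibrium is zero contribution and the group total is Σ E_j = 18 + 12 + 32 + 29 + 33 + 53 = 177.
Each contributed unit returns 2.700 to the group, so the social optimum is full contribution by everyone: group total = 2.700 × 177 = 477.90.
Efficiency loss = (2.700 − 1) × 177 = 300.90.

300.90 hours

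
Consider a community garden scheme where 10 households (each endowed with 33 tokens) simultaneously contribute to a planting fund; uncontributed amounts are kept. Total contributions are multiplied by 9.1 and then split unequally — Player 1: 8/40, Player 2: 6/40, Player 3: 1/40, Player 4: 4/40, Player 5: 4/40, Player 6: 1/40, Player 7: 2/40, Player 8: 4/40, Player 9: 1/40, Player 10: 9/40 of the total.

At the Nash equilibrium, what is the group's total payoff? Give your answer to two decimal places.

Each unit j contributes comes back to j as 9.1 × (j's share), so j prefers to contribute only if that share exceeds 1/9.1 = 0.1099; otherwise keeping the unit dominates.
The shares above 0.1099 belong to Player 1, Player 2 and Player 10, contributing 33 each; the remaining 7 contribute 0. Total contributed: 99.
The planting fund pays out 9.1 × 99 = 900.90 in total (split across the unequal shares, but the aggregate is all that matters for the group sum).
The 7 free-riders keep 33 each, adding 231. Group total = 231 + 900.90 = 1131.90.

1131.90 tokens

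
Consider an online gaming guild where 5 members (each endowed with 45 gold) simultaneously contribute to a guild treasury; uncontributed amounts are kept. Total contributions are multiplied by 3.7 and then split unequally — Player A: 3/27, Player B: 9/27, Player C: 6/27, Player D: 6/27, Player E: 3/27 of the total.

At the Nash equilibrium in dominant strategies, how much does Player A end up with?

Player j's private return per contributed unit is 3.7 × (j's share). Contributing is weakly dominant for j when that share is at least 1/3.7 = 0.2703, and contributing 0 is dominant otherwise.
The only share above 0.2703 is Player B's 9/27, contributing 45; the remaining 4 contribute 0. Total contributed: 45.
Player A keeps 45 and receives 3.7 × 45 × 3/27 = 18.50 from the guild treasury, for a payoff of 63.50.

63.50 gold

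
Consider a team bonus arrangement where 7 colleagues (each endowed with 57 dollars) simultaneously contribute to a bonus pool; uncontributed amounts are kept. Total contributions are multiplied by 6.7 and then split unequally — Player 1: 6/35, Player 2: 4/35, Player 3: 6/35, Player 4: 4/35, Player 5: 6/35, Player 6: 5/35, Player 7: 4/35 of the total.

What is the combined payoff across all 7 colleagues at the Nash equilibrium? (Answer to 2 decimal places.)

Player j's private return per contributed unit is 6.7 × (j's share). Contributing is weakly dominant for j when that share is at least 1/6.7 = 0.1493, and contributing 0 is dominant otherwise.
Player 1, Player 3 and Player 5 clear that bar, contributing 57 each; the remaining 4 contribute 0. Total contributed: 171.
The bonus pool pays out 6.7 × 171 = 1145.70 in total (split across the unequal shares, but the aggregate is all that matters for the group sum).
The 4 free-riders keep 57 each, adding 228. Group total = 228 + 1145.70 = 1373.70.

1373.70 dollars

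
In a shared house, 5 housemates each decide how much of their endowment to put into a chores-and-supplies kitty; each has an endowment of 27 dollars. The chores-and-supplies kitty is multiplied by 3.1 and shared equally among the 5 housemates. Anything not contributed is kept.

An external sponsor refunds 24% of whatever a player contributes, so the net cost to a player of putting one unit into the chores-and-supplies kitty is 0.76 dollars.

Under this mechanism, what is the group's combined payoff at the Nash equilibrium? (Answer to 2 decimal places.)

135.00 dollars

The effective private return is (3.1/5) / 0.76 = 0.8158, which is still under 1, so the mechanism doesn't change anyone's dominant strategy: zero contribution.
At the Nash equilibrium no one contributes; group total payoff = 5 × 27 = 135.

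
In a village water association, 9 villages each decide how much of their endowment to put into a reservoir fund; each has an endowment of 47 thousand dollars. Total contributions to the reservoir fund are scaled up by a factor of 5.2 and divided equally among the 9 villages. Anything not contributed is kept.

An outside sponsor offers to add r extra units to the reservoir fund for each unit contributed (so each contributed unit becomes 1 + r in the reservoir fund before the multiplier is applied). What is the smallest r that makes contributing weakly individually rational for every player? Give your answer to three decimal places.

0.731

With matching at rate r, one contributed unit becomes (1 + r) in the reservoir fund and returns 5.2 × (1 + r) / 9 to the contributor.
Setting this equal to 1: 1 + r = 9/5.2 = 1.7308.
So the minimum matching rate is r = 1.7308 − 1 = 0.731.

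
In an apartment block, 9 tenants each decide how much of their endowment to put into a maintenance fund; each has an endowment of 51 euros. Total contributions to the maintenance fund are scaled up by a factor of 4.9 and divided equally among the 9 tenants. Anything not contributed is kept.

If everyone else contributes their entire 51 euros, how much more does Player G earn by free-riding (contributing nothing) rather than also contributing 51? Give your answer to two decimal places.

Switching from a contribution of 51 to 0 lets Player G keep an extra 51 euros, but lowers the maintenance fund by 51, which costs Player G their own share of that drop: 4.9/9 × 51 = 27.77.
Net gain = 51 − 27.77 = 23.23. The private return per contributed unit (0.5444) is below 1, so free-riding is indeed the best response regardless of what the others do.

23.23 euros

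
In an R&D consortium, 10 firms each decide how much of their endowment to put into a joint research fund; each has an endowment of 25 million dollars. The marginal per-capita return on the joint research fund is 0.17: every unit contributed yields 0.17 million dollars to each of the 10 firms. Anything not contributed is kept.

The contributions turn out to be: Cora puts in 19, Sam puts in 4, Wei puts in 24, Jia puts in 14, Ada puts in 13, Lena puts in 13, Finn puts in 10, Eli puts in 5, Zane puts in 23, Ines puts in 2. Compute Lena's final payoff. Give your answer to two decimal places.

Total contributed: 19 + 4 + 24 + 14 + 13 + 13 + 10 + 5 + 23 + 2 = 127.
Each receives 0.17 × 127 = 21.59 from the joint research fund.
Lena keeps 25 − 13 = 12, so Lena's payoff is 12 + 21.59 = 33.59.

33.59 million dollars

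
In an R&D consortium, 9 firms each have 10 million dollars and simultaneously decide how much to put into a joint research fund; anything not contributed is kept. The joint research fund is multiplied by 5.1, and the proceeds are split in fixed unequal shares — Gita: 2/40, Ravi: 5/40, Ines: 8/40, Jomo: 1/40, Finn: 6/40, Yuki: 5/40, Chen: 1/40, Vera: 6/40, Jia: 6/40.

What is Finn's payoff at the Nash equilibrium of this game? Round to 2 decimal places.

17.65 million dollars

A player with share s gets back 5.1·s per unit contributed, so full contribution is dominant for anyone with s > 1/5.1 = 0.1961 and zero contribution is dominant for anyone below.
Only Ines (8/40) clears that bar, contributing 10; the remaining 8 contribute 0. Total contributed: 10.
Finn keeps 10 and receives 5.1 × 10 × 6/40 = 7.65 from the joint research fund, for a payoff of 17.65.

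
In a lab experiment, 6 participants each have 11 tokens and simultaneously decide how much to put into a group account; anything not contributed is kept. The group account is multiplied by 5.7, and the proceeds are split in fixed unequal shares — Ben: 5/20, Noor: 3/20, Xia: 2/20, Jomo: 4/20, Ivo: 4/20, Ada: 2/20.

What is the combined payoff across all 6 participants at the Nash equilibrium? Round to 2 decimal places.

A player with share s gets back 5.7·s per unit contributed, so full contribution is dominant for anyone with s > 1/5.7 = 0.1754 and zero contribution is dominant for anyone below.
The shares above 0.1754 belong to Ben, Jomo and Ivo, contributing 11 each; the remaining 3 contribute 0. Total contributed: 33.
The group account pays out 5.7 × 33 = 188.10 in total (split across the unequal shares, but the aggregate is all that matters for the group sum).
The 3 free-riders keep 11 each, adding 33. Group total = 33 + 188.10 = 221.10.

221.10 tokens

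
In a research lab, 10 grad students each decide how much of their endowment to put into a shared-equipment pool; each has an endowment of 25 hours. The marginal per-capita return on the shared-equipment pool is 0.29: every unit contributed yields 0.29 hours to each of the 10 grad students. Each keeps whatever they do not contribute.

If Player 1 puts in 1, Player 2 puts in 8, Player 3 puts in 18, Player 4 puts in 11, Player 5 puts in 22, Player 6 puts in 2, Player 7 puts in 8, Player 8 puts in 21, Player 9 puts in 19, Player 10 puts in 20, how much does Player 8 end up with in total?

Total contributed: 1 + 8 + 18 + 11 + 22 + 2 + 8 + 21 + 19 + 20 = 130.
Each receives 0.29 × 130 = 37.70 from the shared-equipment pool.
Player 8 keeps 25 − 21 = 4, so Player 8's payoff is 4 + 37.70 = 41.70.

41.70 hours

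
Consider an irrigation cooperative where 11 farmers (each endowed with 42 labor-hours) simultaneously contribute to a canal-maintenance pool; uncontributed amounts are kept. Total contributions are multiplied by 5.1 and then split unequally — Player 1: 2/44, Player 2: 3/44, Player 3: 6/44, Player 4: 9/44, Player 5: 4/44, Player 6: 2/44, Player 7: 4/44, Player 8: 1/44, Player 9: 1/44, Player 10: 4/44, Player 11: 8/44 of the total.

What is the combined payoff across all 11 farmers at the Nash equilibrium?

A player with share s gets back 5.1·s per unit contributed, so full contribution is dominant for anyone with s > 1/5.1 = 0.1961 and zero contribution is dominant for anyone below.
The only share above 0.1961 is Player 4's 9/44, contributing 42; the remaining 10 contribute 0. Total contributed: 42.
The canal-maintenance pool pays out 5.1 × 42 = 214.20 in total (split across the unequal shares, but the aggregate is all that matters for the group sum).
The 10 free-riders keep 42 each, adding 420. Group total = 420 + 214.20 = 634.20.

634.20 labor-hours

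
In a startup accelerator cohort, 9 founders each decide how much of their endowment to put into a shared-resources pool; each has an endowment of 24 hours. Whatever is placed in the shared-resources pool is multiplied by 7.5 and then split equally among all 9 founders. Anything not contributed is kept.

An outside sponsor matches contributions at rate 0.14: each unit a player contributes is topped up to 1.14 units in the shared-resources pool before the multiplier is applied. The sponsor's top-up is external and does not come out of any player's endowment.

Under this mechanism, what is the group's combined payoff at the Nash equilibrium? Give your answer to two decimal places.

216.00 hours

With the mechanism, a contributed unit returns 7.5 × 1.14 / 9 = 0.9500 per unit of net cost — still below 1 — so contributing 0 remains dominant for every player.
Everyone keeps their endowment and the group total is 9 × 24 = 216.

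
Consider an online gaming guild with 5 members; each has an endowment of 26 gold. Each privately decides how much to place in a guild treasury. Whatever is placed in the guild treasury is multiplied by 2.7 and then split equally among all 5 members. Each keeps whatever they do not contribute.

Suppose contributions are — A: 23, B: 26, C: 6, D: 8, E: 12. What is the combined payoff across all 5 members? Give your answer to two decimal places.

257.50 gold

Total contributed: 23 + 26 + 6 + 8 + 12 = 75; total kept: 5 × 26 − 75 = 55.
The guild treasury pays out 2.7 × 75 = 202.50 in aggregate.
Group total = 55 + 202.50 = 257.50.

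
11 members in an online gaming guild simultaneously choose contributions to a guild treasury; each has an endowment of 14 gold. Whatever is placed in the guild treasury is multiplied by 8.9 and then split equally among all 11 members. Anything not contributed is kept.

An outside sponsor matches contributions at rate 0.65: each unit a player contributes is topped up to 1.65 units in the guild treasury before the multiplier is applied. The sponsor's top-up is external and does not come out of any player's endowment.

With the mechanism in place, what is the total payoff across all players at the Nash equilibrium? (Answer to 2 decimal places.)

2261.49 gold

With the mechanism, a contributed unit returns 8.9 × 1.65 / 11 = 1.3350 per unit of net cost to the contributor — now above 1 — so contributing fully is weakly dominant for every player.
At the Nash equilibrium everyone contributes 14. Group total payoff = 8.9 × 1.65 × 154 = 2261.49.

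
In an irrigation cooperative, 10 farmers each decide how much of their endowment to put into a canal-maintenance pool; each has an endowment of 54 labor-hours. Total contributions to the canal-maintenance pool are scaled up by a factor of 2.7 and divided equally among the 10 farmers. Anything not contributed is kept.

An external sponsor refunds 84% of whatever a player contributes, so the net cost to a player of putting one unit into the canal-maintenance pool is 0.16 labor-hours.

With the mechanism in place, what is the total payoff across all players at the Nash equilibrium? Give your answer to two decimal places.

1911.60 labor-hours

Under the mechanism each unit contributed yields (2.7/10) / 0.16 = 1.6875 back to its contributor per unit of net cost, which exceeds 1, making full contribution the dominant choice for everyone.
So the Nash equilibrium is full contribution by all 10; the group earns 10 × (54 × 0.84 + 2.7 × 54) = 1911.60.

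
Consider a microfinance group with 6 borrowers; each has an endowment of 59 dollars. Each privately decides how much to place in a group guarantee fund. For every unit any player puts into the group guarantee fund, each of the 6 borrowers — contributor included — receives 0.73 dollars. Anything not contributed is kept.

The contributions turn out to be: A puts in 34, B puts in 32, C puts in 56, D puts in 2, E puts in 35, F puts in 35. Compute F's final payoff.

165.62 dollars

Total contributed: 34 + 32 + 56 + 2 + 35 + 35 = 194.
Each receives 0.73 × 194 = 141.62 from the group guarantee fund.
F keeps 59 − 35 = 24, so F's payoff is 24 + 141.62 = 165.62.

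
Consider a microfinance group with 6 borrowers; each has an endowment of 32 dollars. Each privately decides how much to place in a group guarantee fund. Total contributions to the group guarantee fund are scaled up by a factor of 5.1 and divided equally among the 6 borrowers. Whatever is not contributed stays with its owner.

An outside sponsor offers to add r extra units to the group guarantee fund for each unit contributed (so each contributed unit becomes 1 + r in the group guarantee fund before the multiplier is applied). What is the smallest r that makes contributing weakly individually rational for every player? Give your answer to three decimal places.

With matching at rate r, one contributed unit becomes (1 + r) in the group guarantee fund and returns 5.1 × (1 + r) / 6 to the contributor.
Setting this equal to 1: 1 + r = 6/5.1 = 1.1765.
So the minimum matching rate is r = 1.1765 − 1 = 0.176.

0.176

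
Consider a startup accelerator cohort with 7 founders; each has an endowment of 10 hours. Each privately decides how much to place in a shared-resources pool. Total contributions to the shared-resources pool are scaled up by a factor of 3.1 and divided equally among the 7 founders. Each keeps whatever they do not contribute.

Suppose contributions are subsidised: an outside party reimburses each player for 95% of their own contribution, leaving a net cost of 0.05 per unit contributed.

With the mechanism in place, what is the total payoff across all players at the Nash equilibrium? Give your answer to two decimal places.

The effective private return per unit is now (3.1/7) / 0.05 = 8.8571 > 1, so every player's dominant strategy flips to full contribution.
At the Nash equilibrium everyone contributes 10. Group total payoff = 7 × (10 × 0.95 + 3.1 × 10) = 283.50.

283.50 hours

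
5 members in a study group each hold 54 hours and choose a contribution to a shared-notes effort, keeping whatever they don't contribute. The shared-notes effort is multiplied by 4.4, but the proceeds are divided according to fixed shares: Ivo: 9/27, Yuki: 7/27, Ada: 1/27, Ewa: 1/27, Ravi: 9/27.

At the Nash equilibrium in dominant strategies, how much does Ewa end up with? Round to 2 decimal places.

80.40 hours

Player j's private return per contributed unit is 4.4 × (j's share). Contributing is weakly dominant for j when that share is at least 1/4.4 = 0.2273, and contributing 0 is dominant otherwise.
Ivo, Yuki and Ravi are above the threshold, contributing 54 each; the remaining 2 contribute 0. Total contributed: 162.
Ewa keeps 54 and receives 4.4 × 162 × 1/27 = 26.40 from the shared-notes effort, for a payoff of 80.40.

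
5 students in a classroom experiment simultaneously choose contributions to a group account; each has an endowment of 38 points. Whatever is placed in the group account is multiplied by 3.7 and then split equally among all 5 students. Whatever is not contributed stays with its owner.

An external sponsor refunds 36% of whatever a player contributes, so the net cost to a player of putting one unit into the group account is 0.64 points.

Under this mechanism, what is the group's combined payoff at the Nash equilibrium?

771.40 points

The effective private return per unit is now (3.7/5) / 0.64 = 1.1563 > 1, so every player's dominant strategy flips to full contribution.
At the Nash equilibrium everyone contributes 38. Group total payoff = 5 × (38 × 0.36 + 3.7 × 38) = 771.40.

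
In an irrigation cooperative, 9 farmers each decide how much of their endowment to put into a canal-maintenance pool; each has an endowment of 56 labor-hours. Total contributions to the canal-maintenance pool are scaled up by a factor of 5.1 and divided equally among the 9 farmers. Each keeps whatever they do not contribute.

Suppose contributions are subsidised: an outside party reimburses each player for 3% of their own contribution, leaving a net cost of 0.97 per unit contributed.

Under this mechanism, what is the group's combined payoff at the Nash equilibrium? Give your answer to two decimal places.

504.00 labor-hours

Even with the mechanism, each unit contributed returns only (5.1/9) / 0.97 = 0.5842 per unit of net cost, so contributing nothing is still dominant.
Everyone keeps their endowment and the group total is 9 × 56 = 504.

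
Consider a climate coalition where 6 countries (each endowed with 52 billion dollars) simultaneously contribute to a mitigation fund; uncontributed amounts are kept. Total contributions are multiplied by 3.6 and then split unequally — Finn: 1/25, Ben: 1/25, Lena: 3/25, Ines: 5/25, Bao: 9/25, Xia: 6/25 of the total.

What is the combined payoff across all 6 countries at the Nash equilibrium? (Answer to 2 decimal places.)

Player j's private return per contributed unit is 3.6 × (j's share). Contributing is weakly dominant for j when that share is at least 1/3.6 = 0.2778, and contributing 0 is dominant otherwise.
The only share above 0.2778 is Bao's 9/25, contributing 52; the remaining 5 contribute 0. Total contributed: 52.
The mitigation fund pays out 3.6 × 52 = 187.20 in total (split across the unequal shares, but the aggregate is all that matters for the group sum).
The 5 free-riders keep 52 each, adding 260. Group total = 260 + 187.20 = 447.20.

447.20 billion dollars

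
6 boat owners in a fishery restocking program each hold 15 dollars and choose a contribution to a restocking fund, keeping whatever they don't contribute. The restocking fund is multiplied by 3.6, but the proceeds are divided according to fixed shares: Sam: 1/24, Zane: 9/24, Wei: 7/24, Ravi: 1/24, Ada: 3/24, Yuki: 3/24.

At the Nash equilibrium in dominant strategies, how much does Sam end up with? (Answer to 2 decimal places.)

19.50 dollars

A player with share s gets back 3.6·s per unit contributed, so full contribution is dominant for anyone with s > 1/3.6 = 0.2778 and zero contribution is dominant for anyone below.
The shares above 0.2778 belong to Zane and Wei, contributing 15 each; the remaining 4 contribute 0. Total contributed: 30.
Sam keeps 15 and receives 3.6 × 30 × 1/24 = 4.50 from the restocking fund, for a payoff of 19.50.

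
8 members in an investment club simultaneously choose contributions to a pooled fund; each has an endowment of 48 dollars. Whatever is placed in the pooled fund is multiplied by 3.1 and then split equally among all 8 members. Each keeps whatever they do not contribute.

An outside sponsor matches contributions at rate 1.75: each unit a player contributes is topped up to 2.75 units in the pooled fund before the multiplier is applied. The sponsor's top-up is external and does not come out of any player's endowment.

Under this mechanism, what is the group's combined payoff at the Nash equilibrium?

3273.60 dollars

With the mechanism, a contributed unit returns 3.1 × 2.75 / 8 = 1.0656 per unit of net cost to the contributor — now above 1 — so contributing fully is weakly dominant for every player.
At the Nash equilibrium everyone contributes 48. Group total payoff = 3.1 × 2.75 × 384 = 3273.60.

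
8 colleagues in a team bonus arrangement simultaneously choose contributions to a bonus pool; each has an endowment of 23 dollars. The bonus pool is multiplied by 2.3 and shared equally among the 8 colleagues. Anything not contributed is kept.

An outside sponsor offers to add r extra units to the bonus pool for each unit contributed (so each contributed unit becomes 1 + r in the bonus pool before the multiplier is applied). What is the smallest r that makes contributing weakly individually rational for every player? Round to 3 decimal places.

2.478

With matching at rate r, one contributed unit becomes (1 + r) in the bonus pool and returns 2.3 × (1 + r) / 8 to the contributor.
Setting this equal to 1: 1 + r = 8/2.3 = 3.4783.
So the minimum matching rate is r = 3.4783 − 1 = 2.478.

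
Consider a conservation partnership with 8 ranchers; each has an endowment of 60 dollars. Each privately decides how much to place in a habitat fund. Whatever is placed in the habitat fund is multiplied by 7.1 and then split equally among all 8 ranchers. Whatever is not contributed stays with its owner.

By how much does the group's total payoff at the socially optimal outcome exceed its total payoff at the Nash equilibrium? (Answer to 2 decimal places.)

2928.00 dollars

Each contributed unit returns 7.1/8 = 0.8875 to its contributor — below 1 — so contributing 0 is dominant for every player. At the Nash equilibrium everyone keeps their 60, and the group total is 8 × 60 = 480.
Each contributed unit returns 7.100 to the group as a whole (0.8875 to each of 8 players), which exceeds 1, so the social optimum is full contribution: group total = 7.100 × 480 = 3408.00.
Efficiency loss = 3408.00 − 480 = 2928.00.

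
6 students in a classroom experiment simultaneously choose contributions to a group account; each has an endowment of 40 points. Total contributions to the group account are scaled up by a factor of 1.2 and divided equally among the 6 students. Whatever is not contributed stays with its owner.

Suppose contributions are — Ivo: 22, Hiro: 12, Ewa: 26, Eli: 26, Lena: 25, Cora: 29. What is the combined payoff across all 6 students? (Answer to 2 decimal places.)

268.00 points

Total contributed: 22 + 12 + 26 + 26 + 25 + 29 = 140; total kept: 6 × 40 − 140 = 100.
The group account pays out 1.2 × 140 = 168.00 in aggregate.
Group total = 100 + 168.00 = 268.00.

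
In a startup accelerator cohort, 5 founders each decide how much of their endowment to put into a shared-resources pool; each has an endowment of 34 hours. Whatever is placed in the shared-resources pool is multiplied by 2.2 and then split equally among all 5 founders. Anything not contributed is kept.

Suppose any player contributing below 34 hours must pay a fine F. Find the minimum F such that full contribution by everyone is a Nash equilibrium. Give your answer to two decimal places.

19.04 hours

Given the others contribute fully, the best deviation is to contribute 0 (any partial contribution still incurs the fine and gives up units whose private return 0.4400 is below 1).
Deviating from 34 to 0 saves 34 hours but forfeits the deviator's share of the drop in the shared-resources pool: 2.2/5 × 34 = 14.96.
So the deviation gain is 34 − 14.96 = 19.04, and the fine must be at least 19.04 hours to wipe it out.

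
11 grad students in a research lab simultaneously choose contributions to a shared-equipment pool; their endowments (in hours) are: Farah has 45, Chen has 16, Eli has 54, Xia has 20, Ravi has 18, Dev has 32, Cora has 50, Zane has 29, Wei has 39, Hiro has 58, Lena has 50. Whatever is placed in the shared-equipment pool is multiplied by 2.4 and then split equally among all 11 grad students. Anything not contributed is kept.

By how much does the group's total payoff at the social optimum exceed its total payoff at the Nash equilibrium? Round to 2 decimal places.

The private return per contributed unit is 2.4/11 = 0.2182 < 1 for every player regardless of endowment, so the Nash equilibrium is zero contribution and the group total is Σ E_j = 45 + 16 + 54 + 20 + 18 + 32 + 50 + 29 + 39 + 58 + 50 = 411.
Each contributed unit returns 2.400 to the group, so the social optimum is full contribution by everyone: group total = 2.400 × 411 = 986.40.
Efficiency loss = (2.400 − 1) × 411 = 575.40.

575.40 hours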